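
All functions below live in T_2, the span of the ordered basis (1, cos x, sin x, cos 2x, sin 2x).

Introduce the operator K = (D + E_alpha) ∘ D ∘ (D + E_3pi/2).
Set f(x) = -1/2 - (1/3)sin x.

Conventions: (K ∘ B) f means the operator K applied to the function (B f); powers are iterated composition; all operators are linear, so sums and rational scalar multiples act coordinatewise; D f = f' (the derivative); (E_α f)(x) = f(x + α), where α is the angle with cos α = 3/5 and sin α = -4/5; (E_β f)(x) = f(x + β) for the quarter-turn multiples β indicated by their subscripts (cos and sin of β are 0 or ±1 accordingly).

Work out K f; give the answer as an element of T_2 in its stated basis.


the image equals g(x) = 0

D f = -(1/3)cos x
E_3pi/2 f = -1/2 + (1/3)cos x
(D + E_3pi/2) f = -1/2
D (D + E_3pi/2) f = 0
D D (D + E_3pi/2) f = 0
E_alpha D (D + E_3pi/2) f = 0
(D + E_alpha) D (D + E_3pi/2) f = 0


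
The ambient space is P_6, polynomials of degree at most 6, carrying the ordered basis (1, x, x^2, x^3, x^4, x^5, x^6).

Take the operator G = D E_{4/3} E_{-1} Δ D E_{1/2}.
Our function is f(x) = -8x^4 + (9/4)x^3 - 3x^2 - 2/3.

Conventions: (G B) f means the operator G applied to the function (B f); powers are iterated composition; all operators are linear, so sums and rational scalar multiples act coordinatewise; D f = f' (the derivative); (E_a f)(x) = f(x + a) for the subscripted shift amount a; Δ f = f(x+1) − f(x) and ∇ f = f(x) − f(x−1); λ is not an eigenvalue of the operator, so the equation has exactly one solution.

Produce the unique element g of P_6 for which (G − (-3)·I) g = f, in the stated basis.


write g with unknown coordinates in the stated basis and equate coefficients in (G − (-3)·I) g = f
solving from the highest basis element down gives g = -(8/3)x^4 + (3/4)x^3 - x^2 + (64/3)x + 481/18
check: G g = -64x - 485/6
so G g − (-3)·g = -8x^4 + (9/4)x^3 - 3x^2 - 2/3 = f ✓

the result is g(x) = -(8/3)x^4 + (3/4)x^3 - x^2 + (64/3)x + 481/18


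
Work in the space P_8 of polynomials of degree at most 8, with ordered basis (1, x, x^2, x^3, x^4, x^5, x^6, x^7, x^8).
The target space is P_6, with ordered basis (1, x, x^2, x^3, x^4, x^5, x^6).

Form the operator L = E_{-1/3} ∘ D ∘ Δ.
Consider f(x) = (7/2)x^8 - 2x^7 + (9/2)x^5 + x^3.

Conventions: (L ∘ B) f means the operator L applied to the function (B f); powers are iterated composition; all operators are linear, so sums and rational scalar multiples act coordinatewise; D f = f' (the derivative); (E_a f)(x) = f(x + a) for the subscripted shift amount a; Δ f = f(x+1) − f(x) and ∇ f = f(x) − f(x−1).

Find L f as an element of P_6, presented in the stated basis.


Δ f = 28x^7 + 84x^6 + 154x^5 + (395/2)x^4 + 171x^3 + 104x^2 + (79/2)x + 7
D Δ f = 196x^6 + 504x^5 + 770x^4 + 790x^3 + 513x^2 + 208x + 79/2
E_{-1/3} D Δ f = 196x^6 + 112x^5 + (770/3)x^4 + (4810/27)x^3 + (2321/27)x^2 + (3364/81)x + 8177/1458

the result is g(x) = 196x^6 + 112x^5 + (770/3)x^4 + (4810/27)x^3 + (2321/27)x^2 + (3364/81)x + 8177/1458


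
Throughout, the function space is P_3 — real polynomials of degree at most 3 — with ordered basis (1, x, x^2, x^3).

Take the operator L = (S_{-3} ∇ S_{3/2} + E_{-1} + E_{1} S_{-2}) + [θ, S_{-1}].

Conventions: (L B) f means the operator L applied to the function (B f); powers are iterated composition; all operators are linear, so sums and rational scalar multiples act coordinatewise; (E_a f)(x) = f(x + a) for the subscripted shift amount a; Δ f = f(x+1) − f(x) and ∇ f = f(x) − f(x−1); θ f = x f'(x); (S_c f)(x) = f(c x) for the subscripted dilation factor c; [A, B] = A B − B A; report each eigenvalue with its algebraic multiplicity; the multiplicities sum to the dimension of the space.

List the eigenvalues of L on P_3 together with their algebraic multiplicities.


image of 1: 2
image of x: -x - 3/2
image of x^2: 5x^2 - (15/2)x + 11/4
image of x^3: -7x^3 + (513/8)x^2 + (75/8)x - 45/8
the matrix is upper triangular; its diagonal is (2, -1, 5, -7)
for a triangular matrix the eigenvalues are the diagonal entries, with algebraic multiplicity their repetition count

λ = -7 (multiplicity 1), λ = -1 (multiplicity 1), λ = 2 (multiplicity 1), λ = 5 (multiplicity 1)


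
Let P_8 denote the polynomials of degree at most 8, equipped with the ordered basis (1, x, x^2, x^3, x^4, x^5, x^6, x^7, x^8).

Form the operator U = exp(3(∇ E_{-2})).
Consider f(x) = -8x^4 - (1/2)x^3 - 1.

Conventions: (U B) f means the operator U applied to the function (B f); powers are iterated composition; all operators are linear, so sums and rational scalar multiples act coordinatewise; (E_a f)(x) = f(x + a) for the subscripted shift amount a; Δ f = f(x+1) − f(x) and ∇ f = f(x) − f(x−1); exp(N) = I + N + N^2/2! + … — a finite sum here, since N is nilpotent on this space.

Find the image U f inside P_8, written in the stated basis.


g(x) = -8x^4 - (193/2)x^3 + (567/2)x^2 + 1641x - 6911/2

order-1 term: -96x^3 + (1431/2)x^2 - (3603/2)x + 3063/2
order-2 term: -432x^2 + (8613/2)x - 21609/2
order-3 term: -864x + 12933/2
order-4 term: -648
the series for exp(3(∇ E_{-2})) f terminates at order 4
exp(3(∇ E_{-2})) f = -8x^4 - (193/2)x^3 + (567/2)x^2 + 1641x - 6911/2


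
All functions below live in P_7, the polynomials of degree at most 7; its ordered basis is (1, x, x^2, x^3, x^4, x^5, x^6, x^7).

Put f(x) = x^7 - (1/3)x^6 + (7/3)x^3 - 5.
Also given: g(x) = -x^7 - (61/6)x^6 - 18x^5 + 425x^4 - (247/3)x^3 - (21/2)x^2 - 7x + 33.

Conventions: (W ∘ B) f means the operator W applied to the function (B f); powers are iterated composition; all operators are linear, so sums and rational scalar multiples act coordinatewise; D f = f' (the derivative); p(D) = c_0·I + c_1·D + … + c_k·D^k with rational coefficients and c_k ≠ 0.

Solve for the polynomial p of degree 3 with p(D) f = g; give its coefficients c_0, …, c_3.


D^0 f = x^7 - (1/3)x^6 + (7/3)x^3 - 5
D^1 f = 7x^6 - 2x^5 + 7x^2
D^2 f = 42x^5 - 10x^4 + 14x
D^3 f = 210x^4 - 40x^3 + 14
matching coefficients of g against c_0 f + c_1 Df + … from the top degree down determines the c_i
solution: c_0 = -1, c_1 = -3/2, c_2 = -1/2, c_3 = 2

p(D) = -I − (3/2)·D − (1/2)·D^2 + 2·D^3, i.e. c_0 = -1, c_1 = -3/2, c_2 = -1/2, c_3 = 2


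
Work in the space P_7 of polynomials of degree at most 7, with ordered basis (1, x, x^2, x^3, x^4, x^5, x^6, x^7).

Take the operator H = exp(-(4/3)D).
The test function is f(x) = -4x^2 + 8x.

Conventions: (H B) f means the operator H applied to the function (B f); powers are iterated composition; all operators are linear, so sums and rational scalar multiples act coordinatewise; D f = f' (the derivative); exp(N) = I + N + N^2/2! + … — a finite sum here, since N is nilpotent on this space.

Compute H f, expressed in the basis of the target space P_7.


order-1 term: (32/3)x - 32/3
order-2 term: -64/9
the series for exp(-(4/3)D) f terminates at order 2
exp(-(4/3)D) f = -4x^2 + (56/3)x - 160/9

the image equals g(x) = -4x^2 + (56/3)x - 160/9


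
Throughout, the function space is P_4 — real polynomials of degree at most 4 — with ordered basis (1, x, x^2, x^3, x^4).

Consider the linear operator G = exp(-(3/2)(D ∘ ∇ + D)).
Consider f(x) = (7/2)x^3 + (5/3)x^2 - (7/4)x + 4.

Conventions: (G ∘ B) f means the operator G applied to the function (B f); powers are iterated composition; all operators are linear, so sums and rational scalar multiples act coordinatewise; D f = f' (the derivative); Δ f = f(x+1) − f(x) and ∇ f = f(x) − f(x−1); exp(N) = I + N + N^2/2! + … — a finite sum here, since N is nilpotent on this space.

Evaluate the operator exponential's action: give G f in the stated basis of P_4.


order-1 term: -(63/4)x^2 - (73/2)x + 107/8
order-2 term: (189/8)x + 51
order-3 term: -189/16
the series for exp(-(3/2)(D ∘ ∇ + D)) f terminates at order 3
exp(-(3/2)(D ∘ ∇ + D)) f = (7/2)x^3 - (169/12)x^2 - (117/8)x + 905/16

the image equals g(x) = (7/2)x^3 - (169/12)x^2 - (117/8)x + 905/16


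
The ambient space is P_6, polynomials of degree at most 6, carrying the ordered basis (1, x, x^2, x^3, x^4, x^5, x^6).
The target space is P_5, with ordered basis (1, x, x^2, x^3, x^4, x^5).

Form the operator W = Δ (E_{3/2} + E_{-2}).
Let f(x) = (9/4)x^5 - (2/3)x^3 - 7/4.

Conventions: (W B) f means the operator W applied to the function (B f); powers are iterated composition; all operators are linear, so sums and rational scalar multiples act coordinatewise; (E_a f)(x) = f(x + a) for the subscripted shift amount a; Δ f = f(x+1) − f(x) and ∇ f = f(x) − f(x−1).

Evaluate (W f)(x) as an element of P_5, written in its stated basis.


the image equals g(x) = (45/2)x^4 + (45/2)x^3 + (3433/8)x^2 + (847/4)x + 49835/192

E_{3/2} f = (9/4)x^5 + (135/8)x^4 + (1199/24)x^3 + (1167/16)x^2 + (3357/64)x + 1675/128
E_{-2} f = (9/4)x^5 - (45/2)x^4 + (268/3)x^3 - 176x^2 + 172x - 821/12
(E_{3/2} + E_{-2}) f = (9/2)x^5 - (45/8)x^4 + (3343/24)x^3 - (1649/16)x^2 + (14365/64)x - 21247/384
Δ (E_{3/2} + E_{-2}) f = (45/2)x^4 + (45/2)x^3 + (3433/8)x^2 + (847/4)x + 49835/192


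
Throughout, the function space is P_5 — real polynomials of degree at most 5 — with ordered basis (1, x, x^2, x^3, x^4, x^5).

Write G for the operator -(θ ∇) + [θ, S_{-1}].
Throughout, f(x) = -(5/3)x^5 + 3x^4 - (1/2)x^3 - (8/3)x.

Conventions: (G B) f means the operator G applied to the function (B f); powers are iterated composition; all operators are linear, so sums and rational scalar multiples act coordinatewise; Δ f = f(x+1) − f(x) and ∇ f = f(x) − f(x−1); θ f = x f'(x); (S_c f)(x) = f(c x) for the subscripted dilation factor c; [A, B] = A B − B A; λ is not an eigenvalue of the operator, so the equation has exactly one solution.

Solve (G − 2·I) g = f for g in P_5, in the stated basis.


the image equals g(x) = (5/6)x^5 - (59/6)x^4 + (287/4)x^3 - (3391/12)x^2 + (9919/24)x

write g with unknown coordinates in the stated basis and equate coefficients in (G − 2·I) g = f
solving from the highest basis element down gives g = (5/6)x^5 - (59/6)x^4 + (287/4)x^3 - (3391/12)x^2 + (9919/24)x
check: G g = -(50/3)x^4 + 143x^3 - (3391/6)x^2 + (9887/12)x
so G g − 2·g = -(5/3)x^5 + 3x^4 - (1/2)x^3 - (8/3)x = f ✓


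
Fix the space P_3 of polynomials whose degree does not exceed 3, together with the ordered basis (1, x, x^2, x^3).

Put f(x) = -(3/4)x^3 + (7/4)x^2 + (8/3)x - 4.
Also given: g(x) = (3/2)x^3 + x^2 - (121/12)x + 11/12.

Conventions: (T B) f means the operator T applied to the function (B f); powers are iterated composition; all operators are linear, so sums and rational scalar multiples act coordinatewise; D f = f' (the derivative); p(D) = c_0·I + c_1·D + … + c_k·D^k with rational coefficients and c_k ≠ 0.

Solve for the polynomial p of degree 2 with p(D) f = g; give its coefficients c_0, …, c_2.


D^0 f = -(3/4)x^3 + (7/4)x^2 + (8/3)x - 4
D^1 f = -(9/4)x^2 + (7/2)x + 8/3
D^2 f = -(9/2)x + 7/2
matching coefficients of g against c_0 f + c_1 Df + … from the top degree down determines the c_i
solution: c_0 = -2, c_1 = -2, c_2 = -1/2

p(D) = -2·I − 2·D − (1/2)·D^2, i.e. c_0 = -2, c_1 = -2, c_2 = -1/2


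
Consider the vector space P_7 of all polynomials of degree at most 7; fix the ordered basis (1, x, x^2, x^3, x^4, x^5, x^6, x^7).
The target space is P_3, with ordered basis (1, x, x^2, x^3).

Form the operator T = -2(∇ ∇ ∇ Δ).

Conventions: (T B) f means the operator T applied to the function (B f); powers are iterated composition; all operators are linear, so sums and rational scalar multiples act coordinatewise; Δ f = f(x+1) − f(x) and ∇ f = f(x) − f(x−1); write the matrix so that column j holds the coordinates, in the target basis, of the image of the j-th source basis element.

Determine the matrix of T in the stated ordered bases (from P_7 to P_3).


the matrix is [[0, 0, 0, 0, -48, 240, -960, 3360]; [0, 0, 0, 0, 0, -240, 1440, -6720]; [0, 0, 0, 0, 0, 0, -720, 5040]; [0, 0, 0, 0, 0, 0, 0, -1680]] (rows listed top to bottom)

image of 1: 0
image of x: 0
image of x^2: 0
image of x^3: 0
image of x^4: -48
image of x^5: -240x + 240
image of x^6: -720x^2 + 1440x - 960
image of x^7: -1680x^3 + 5040x^2 - 6720x + 3360
each image's coordinates form column j of the matrix


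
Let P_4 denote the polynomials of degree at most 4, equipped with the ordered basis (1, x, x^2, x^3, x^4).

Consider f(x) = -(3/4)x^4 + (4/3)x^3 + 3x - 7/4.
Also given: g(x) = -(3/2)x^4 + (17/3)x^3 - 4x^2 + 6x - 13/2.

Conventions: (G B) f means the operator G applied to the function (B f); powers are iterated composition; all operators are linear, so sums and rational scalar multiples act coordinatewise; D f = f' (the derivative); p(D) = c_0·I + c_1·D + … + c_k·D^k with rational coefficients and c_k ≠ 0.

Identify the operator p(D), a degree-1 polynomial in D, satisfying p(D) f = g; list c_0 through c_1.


D^0 f = -(3/4)x^4 + (4/3)x^3 + 3x - 7/4
D^1 f = -3x^3 + 4x^2 + 3
matching coefficients of g against c_0 f + c_1 Df + … from the top degree down determines the c_i
solution: c_0 = 2, c_1 = -1

p(D) = 2·I − D, i.e. c_0 = 2, c_1 = -1


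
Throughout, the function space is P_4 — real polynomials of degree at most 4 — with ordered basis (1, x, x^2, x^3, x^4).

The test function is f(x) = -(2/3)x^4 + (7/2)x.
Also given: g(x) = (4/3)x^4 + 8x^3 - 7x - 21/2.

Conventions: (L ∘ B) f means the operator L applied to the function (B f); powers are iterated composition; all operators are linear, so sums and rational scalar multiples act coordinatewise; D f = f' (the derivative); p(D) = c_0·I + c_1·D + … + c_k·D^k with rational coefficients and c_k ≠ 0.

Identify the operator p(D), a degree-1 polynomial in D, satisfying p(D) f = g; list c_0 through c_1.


c_0 = -2, c_1 = -3

D^0 f = -(2/3)x^4 + (7/2)x
D^1 f = -(8/3)x^3 + 7/2
matching coefficients of g against c_0 f + c_1 Df + … from the top degree down determines the c_i
solution: c_0 = -2, c_1 = -3


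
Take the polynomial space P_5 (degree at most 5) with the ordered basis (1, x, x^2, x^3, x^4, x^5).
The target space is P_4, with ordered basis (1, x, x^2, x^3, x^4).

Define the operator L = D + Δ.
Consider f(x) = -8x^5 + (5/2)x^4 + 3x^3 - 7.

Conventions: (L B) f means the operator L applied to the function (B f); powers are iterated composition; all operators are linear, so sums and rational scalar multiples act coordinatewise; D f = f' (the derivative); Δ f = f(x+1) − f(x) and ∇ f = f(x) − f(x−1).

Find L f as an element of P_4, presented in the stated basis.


g(x) = -80x^4 - 60x^3 - 47x^2 - 21x - 5/2

D f = -40x^4 + 10x^3 + 9x^2
Δ f = -40x^4 - 70x^3 - 56x^2 - 21x - 5/2
(D + Δ) f = -80x^4 - 60x^3 - 47x^2 - 21x - 5/2


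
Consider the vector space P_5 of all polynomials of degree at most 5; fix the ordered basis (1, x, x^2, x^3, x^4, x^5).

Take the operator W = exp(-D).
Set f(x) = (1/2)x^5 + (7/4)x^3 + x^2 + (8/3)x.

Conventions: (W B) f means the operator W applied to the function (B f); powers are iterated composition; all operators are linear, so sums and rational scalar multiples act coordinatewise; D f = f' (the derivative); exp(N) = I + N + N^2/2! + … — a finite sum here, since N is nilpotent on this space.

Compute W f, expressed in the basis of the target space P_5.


g(x) = (1/2)x^5 - (5/2)x^4 + (27/4)x^3 - (37/4)x^2 + (101/12)x - 47/12

order-1 term: -(5/2)x^4 - (21/4)x^2 - 2x - 8/3
order-2 term: 5x^3 + (21/4)x + 1
order-3 term: -5x^2 - 7/4
order-4 term: (5/2)x
order-5 term: -1/2
the series for exp(-D) f terminates at order 5
exp(-D) f = (1/2)x^5 - (5/2)x^4 + (27/4)x^3 - (37/4)x^2 + (101/12)x - 47/12


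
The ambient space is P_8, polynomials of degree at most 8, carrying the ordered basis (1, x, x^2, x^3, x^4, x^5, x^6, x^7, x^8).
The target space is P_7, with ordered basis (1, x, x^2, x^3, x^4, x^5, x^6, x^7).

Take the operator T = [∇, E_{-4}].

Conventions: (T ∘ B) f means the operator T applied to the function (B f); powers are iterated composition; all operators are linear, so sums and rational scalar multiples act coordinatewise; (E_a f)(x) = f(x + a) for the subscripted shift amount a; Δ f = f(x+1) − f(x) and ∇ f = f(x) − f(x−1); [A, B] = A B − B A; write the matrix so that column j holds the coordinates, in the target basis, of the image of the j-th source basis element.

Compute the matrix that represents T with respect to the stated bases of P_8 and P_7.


image of 1: 0
image of x: 0
image of x^2: 0
image of x^3: 0
image of x^4: 0
image of x^5: 0
image of x^6: 0
image of x^7: 0
image of x^8: 0
each image's coordinates form column j of the matrix

the matrix is [[0, 0, 0, 0, 0, 0, 0, 0, 0]; [0, 0, 0, 0, 0, 0, 0, 0, 0]; [0, 0, 0, 0, 0, 0, 0, 0, 0]; [0, 0, 0, 0, 0, 0, 0, 0, 0]; [0, 0, 0, 0, 0, 0, 0, 0, 0]; [0, 0, 0, 0, 0, 0, 0, 0, 0]; [0, 0, 0, 0, 0, 0, 0, 0, 0]; [0, 0, 0, 0, 0, 0, 0, 0, 0]] (rows listed top to bottom)


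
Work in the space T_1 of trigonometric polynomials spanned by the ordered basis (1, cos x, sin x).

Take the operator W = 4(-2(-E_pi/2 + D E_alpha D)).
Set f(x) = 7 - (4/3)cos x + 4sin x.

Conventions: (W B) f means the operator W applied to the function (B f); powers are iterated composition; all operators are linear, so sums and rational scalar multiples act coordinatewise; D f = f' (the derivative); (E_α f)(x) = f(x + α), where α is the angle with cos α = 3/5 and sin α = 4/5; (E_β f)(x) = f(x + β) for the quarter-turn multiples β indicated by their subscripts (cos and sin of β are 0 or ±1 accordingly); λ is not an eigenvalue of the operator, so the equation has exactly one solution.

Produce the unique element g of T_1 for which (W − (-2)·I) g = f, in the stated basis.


g(x) = 7/10 - (250/951)cos x + (10/317)sin x

write g with unknown coordinates in the stated basis and equate coefficients in (W − (-2)·I) g = f
solving from the highest basis element down gives g = 7/10 - (250/951)cos x + (10/317)sin x
check: W g = 28/5 - (256/317)cos x + (1248/317)sin x
so W g − (-2)·g = 7 - (4/3)cos x + 4sin x = f ✓


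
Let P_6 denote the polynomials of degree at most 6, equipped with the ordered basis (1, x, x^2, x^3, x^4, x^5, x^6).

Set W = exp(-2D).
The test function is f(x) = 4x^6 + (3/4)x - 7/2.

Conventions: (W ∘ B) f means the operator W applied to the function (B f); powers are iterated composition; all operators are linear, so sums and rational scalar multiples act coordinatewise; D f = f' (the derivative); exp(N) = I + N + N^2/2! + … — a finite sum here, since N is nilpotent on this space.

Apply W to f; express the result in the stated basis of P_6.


the result is g(x) = 4x^6 - 48x^5 + 240x^4 - 640x^3 + 960x^2 - (3069/4)x + 251

order-1 term: -48x^5 - 3/2
order-2 term: 240x^4
order-3 term: -640x^3
order-4 term: 960x^2
order-5 term: -768x
order-6 term: 256
the series for exp(-2D) f terminates at order 6
exp(-2D) f = 4x^6 - 48x^5 + 240x^4 - 640x^3 + 960x^2 - (3069/4)x + 251


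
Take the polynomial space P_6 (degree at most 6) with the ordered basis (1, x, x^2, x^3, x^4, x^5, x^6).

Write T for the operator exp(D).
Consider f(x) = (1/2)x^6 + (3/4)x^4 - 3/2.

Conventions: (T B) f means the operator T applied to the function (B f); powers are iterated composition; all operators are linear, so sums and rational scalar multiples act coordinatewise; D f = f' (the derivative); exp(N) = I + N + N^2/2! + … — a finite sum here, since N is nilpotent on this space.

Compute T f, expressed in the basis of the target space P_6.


g(x) = (1/2)x^6 + 3x^5 + (33/4)x^4 + 13x^3 + 12x^2 + 6x - 1/4

order-1 term: 3x^5 + 3x^3
order-2 term: (15/2)x^4 + (9/2)x^2
order-3 term: 10x^3 + 3x
order-4 term: (15/2)x^2 + 3/4
order-5 term: 3x
order-6 term: 1/2
the series for exp(D) f terminates at order 6
exp(D) f = (1/2)x^6 + 3x^5 + (33/4)x^4 + 13x^3 + 12x^2 + 6x - 1/4


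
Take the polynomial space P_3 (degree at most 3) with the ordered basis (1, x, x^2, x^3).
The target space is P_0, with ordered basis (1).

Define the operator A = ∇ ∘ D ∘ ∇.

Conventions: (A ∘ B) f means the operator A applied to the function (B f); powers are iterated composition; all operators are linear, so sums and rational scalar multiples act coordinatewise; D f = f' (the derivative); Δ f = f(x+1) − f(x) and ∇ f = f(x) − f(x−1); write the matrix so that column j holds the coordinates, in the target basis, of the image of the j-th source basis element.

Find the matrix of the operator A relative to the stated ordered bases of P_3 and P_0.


the matrix is [[0, 0, 0, 6]] (rows listed top to bottom)

image of 1: 0
image of x: 0
image of x^2: 0
image of x^3: 6
each image's coordinates form column j of the matrix


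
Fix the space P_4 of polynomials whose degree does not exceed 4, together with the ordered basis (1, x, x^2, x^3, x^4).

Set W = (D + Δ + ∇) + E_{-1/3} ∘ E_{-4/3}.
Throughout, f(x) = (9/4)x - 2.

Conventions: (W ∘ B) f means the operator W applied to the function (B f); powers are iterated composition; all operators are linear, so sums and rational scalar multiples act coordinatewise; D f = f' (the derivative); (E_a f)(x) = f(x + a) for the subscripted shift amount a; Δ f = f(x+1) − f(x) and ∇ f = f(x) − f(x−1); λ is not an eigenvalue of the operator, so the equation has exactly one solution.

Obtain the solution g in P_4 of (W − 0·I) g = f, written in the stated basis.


the result is g(x) = (9/4)x - 5

write g with unknown coordinates in the stated basis and equate coefficients in (W − 0·I) g = f
solving from the highest basis element down gives g = (9/4)x - 5
check: W g = (9/4)x - 2
so W g − 0·g = (9/4)x - 2 = f ✓


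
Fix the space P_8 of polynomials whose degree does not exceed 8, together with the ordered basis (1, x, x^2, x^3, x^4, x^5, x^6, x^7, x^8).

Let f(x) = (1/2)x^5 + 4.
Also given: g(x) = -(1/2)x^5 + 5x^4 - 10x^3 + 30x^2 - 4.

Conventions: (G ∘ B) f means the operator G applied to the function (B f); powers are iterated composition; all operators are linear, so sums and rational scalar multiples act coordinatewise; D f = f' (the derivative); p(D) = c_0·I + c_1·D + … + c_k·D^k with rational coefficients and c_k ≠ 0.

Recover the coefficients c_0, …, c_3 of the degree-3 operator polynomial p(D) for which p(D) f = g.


D^0 f = (1/2)x^5 + 4
D^1 f = (5/2)x^4
D^2 f = 10x^3
D^3 f = 30x^2
matching coefficients of g against c_0 f + c_1 Df + … from the top degree down determines the c_i
solution: c_0 = -1, c_1 = 2, c_2 = -1, c_3 = 1

p(D) = -I + 2·D − D^2 + D^3, i.e. c_0 = -1, c_1 = 2, c_2 = -1, c_3 = 1


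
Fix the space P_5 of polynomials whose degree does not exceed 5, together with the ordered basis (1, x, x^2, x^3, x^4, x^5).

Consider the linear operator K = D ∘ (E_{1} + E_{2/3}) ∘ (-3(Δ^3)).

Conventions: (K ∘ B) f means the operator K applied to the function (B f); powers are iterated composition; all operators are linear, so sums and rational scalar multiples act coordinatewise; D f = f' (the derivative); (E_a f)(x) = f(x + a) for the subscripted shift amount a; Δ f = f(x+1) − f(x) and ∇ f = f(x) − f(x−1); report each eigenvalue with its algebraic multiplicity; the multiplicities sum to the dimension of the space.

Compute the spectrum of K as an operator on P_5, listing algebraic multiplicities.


image of 1: 0
image of x: 0
image of x^2: 0
image of x^3: 0
image of x^4: -144
image of x^5: -720x - 1680
the matrix is upper triangular; its diagonal is (0, 0, 0, 0, 0, 0)
for a triangular matrix the eigenvalues are the diagonal entries, with algebraic multiplicity their repetition count

λ = 0 (multiplicity 6)


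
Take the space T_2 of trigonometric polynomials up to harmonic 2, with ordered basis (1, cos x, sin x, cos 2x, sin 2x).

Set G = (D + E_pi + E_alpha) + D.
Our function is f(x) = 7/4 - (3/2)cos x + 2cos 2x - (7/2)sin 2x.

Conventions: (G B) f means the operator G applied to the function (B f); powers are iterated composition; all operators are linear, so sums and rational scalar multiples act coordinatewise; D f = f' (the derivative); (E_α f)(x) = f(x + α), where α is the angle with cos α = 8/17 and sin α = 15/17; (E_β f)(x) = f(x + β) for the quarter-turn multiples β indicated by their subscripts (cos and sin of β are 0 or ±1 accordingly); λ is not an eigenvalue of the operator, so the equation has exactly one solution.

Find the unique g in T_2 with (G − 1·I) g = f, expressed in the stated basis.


write g with unknown coordinates in the stated basis and equate coefficients in (G − 1·I) g = f
solving from the highest basis element down gives g = 7/4 + (39/181)cos x - (147/362)sin x + (4564/6833)cos 2x + (6711/13666)sin 2x
check: G g = 7/2 - (465/362)cos x - (147/362)sin x + (18230/6833)cos 2x - (20560/6833)sin 2x
so G g − 1·g = 7/4 - (3/2)cos x + 2cos 2x - (7/2)sin 2x = f ✓

the result is g(x) = 7/4 + (39/181)cos x - (147/362)sin x + (4564/6833)cos 2x + (6711/13666)sin 2x


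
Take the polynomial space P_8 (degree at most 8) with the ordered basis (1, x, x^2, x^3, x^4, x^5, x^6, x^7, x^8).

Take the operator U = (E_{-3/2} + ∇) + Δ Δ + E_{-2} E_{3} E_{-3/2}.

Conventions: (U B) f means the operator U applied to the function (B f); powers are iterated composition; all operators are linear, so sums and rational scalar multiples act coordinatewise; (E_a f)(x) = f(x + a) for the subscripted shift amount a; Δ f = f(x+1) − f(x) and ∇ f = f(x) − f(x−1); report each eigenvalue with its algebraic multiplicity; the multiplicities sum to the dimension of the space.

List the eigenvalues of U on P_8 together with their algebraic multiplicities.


λ = 2 (multiplicity 9)

image of 1: 2
image of x: 2x - 1
image of x^2: 2x^2 - 2x + 7/2
image of x^3: 2x^3 - 3x^2 + (21/2)x + 7/2
image of x^4: 2x^4 - 4x^3 + 21x^2 + 14x + 145/8
image of x^5: 2x^5 - 5x^4 + 35x^3 + 35x^2 + (725/8)x + 187/8
image of x^6: 2x^6 - 6x^5 + (105/2)x^4 + 70x^3 + (2175/8)x^2 + (561/4)x + 2317/32
image of x^7: 2x^7 - 7x^6 + (147/2)x^5 + (245/2)x^4 + (5075/8)x^3 + (3927/8)x^2 + (16219/32)x + 3517/32
image of x^8: 2x^8 - 8x^7 + 98x^6 + 196x^5 + (5075/4)x^4 + 1309x^3 + (16219/8)x^2 + (3517/4)x + 35665/128
the matrix is upper triangular; its diagonal is (2, 2, 2, 2, 2, 2, 2, 2, 2)
for a triangular matrix the eigenvalues are the diagonal entries, with algebraic multiplicity their repetition count


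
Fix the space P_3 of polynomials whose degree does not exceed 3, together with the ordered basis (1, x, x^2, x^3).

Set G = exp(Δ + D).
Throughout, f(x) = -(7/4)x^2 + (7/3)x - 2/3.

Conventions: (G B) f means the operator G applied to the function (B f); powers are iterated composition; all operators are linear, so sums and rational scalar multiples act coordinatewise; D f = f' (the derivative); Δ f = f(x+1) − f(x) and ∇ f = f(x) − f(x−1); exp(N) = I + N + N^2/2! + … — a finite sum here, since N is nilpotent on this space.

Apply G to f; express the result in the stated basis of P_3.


g(x) = -(7/4)x^2 - (14/3)x - 19/4

order-1 term: -7x + 35/12
order-2 term: -7
the series for exp(Δ + D) f terminates at order 2
exp(Δ + D) f = -(7/4)x^2 - (14/3)x - 19/4


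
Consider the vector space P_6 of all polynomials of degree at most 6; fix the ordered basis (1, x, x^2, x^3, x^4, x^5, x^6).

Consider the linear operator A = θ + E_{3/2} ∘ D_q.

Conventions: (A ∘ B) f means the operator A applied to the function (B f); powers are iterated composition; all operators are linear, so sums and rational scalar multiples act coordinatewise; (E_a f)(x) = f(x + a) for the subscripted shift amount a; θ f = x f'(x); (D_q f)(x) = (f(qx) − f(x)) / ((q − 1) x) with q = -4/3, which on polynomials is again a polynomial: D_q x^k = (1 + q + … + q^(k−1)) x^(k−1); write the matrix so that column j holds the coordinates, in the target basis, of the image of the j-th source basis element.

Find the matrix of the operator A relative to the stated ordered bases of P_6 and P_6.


image of 1: 0
image of x: x + 1
image of x^2: 2x^2 - (1/3)x - 1/2
image of x^3: 3x^3 + (13/9)x^2 + (13/3)x + 13/4
image of x^4: 4x^4 - (25/27)x^3 - (25/6)x^2 - (25/4)x - 25/8
image of x^5: 5x^5 + (181/81)x^4 + (362/27)x^3 + (181/6)x^2 + (181/6)x + 181/16
image of x^6: 6x^6 - (481/243)x^5 - (2405/162)x^4 - (2405/54)x^3 - (2405/36)x^2 - (2405/48)x - 481/32
each image's coordinates form column j of the matrix

the matrix is [[0, 1, -1/2, 13/4, -25/8, 181/16, -481/32]; [0, 1, -1/3, 13/3, -25/4, 181/6, -2405/48]; [0, 0, 2, 13/9, -25/6, 181/6, -2405/36]; [0, 0, 0, 3, -25/27, 362/27, -2405/54]; [0, 0, 0, 0, 4, 181/81, -2405/162]; [0, 0, 0, 0, 0, 5, -481/243]; [0, 0, 0, 0, 0, 0, 6]] (rows listed top to bottom)


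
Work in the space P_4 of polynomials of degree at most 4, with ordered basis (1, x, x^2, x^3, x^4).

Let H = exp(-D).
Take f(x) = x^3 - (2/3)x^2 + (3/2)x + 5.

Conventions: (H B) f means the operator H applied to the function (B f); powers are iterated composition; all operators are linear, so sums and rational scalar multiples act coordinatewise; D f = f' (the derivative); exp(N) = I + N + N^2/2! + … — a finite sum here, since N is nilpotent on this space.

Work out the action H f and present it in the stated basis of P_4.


order-1 term: -3x^2 + (4/3)x - 3/2
order-2 term: 3x - 2/3
order-3 term: -1
the series for exp(-D) f terminates at order 3
exp(-D) f = x^3 - (11/3)x^2 + (35/6)x + 11/6

g(x) = x^3 - (11/3)x^2 + (35/6)x + 11/6


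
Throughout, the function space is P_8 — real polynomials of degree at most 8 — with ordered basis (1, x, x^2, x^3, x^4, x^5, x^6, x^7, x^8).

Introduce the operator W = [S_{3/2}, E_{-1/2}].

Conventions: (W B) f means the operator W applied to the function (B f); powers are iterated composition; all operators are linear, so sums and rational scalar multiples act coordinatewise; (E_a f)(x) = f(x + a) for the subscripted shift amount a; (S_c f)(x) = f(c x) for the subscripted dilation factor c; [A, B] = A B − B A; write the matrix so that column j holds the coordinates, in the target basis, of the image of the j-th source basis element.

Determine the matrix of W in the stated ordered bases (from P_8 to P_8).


the matrix is [[0, 1/4, -5/16, 19/64, -65/256, 211/1024, -665/4096, 2059/16384, -6305/65536]; [0, 0, 3/4, -45/32, 57/32, -975/512, 1899/1024, -13965/8192, 6177/4096]; [0, 0, 0, 27/16, -135/32, 855/128, -8775/1024, 39879/4096, -41895/4096]; [0, 0, 0, 0, 27/8, -675/64, 2565/128, -61425/2048, 39879/1024]; [0, 0, 0, 0, 0, 405/64, -6075/256, 53865/1024, -184275/2048]; [0, 0, 0, 0, 0, 0, 729/64, -25515/512, 32319/256]; [0, 0, 0, 0, 0, 0, 0, 5103/256, -25515/256]; [0, 0, 0, 0, 0, 0, 0, 0, 2187/64]; [0, 0, 0, 0, 0, 0, 0, 0, 0]] (rows listed top to bottom)

image of 1: 0
image of x: 1/4
image of x^2: (3/4)x - 5/16
image of x^3: (27/16)x^2 - (45/32)x + 19/64
image of x^4: (27/8)x^3 - (135/32)x^2 + (57/32)x - 65/256
image of x^5: (405/64)x^4 - (675/64)x^3 + (855/128)x^2 - (975/512)x + 211/1024
image of x^6: (729/64)x^5 - (6075/256)x^4 + (2565/128)x^3 - (8775/1024)x^2 + (1899/1024)x - 665/4096
image of x^7: (5103/256)x^6 - (25515/512)x^5 + (53865/1024)x^4 - (61425/2048)x^3 + (39879/4096)x^2 - (13965/8192)x + 2059/16384
image of x^8: (2187/64)x^7 - (25515/256)x^6 + (32319/256)x^5 - (184275/2048)x^4 + (39879/1024)x^3 - (41895/4096)x^2 + (6177/4096)x - 6305/65536
each image's coordinates form column j of the matrix


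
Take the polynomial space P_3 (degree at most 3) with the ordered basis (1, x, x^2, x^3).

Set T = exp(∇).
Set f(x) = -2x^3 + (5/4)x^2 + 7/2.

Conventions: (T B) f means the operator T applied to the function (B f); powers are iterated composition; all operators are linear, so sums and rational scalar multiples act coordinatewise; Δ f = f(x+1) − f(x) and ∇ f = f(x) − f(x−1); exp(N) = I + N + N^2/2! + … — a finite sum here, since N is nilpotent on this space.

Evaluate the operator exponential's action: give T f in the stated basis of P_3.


the result is g(x) = -2x^3 - (19/4)x^2 + (5/2)x + 11/2

order-1 term: -6x^2 + (17/2)x - 13/4
order-2 term: -6x + 29/4
order-3 term: -2
the series for exp(∇) f terminates at order 3
exp(∇) f = -2x^3 - (19/4)x^2 + (5/2)x + 11/2


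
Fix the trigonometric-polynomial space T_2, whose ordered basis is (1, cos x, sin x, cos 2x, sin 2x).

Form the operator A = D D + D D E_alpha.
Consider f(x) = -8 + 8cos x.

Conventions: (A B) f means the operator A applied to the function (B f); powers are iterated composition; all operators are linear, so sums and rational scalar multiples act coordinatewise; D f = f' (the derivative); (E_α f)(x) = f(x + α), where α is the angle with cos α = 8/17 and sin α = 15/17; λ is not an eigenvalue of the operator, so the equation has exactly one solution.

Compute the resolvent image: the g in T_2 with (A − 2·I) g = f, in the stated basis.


the result is g(x) = 4 - (236/109)cos x - (60/109)sin x

write g with unknown coordinates in the stated basis and equate coefficients in (A − 2·I) g = f
solving from the highest basis element down gives g = 4 - (236/109)cos x - (60/109)sin x
check: A g = (400/109)cos x - (120/109)sin x
so A g − 2·g = -8 + 8cos x = f ✓


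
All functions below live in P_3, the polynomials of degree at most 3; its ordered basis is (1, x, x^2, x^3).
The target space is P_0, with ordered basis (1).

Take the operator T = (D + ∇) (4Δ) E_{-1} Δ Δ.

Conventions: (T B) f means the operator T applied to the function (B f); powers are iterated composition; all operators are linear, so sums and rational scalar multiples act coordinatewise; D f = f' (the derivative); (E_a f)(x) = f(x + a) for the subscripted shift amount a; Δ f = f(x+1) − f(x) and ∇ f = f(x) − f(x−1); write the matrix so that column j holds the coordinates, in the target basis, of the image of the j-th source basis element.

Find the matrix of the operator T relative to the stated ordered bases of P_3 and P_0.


image of 1: 0
image of x: 0
image of x^2: 0
image of x^3: 0
each image's coordinates form column j of the matrix

the matrix is [[0, 0, 0, 0]] (rows listed top to bottom)


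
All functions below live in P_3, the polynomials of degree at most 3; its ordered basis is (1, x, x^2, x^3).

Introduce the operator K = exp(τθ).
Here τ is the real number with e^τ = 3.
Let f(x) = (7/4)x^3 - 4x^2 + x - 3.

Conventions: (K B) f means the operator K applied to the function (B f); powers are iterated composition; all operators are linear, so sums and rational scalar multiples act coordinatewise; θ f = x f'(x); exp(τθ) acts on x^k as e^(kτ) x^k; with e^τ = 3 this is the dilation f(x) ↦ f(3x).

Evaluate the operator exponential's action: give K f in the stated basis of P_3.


the image equals g(x) = (189/4)x^3 - 36x^2 + 3x - 3

exp(τθ) x^k = e^(kτ) x^k; with e^τ = 3 this sends x^k to 3^k x^k
x ↦ 3 x
x^2 ↦ 9 x^2
x^3 ↦ 27 x^3
applying this coordinatewise to f: exp(τθ) f = (189/4)x^3 - 36x^2 + 3x - 3


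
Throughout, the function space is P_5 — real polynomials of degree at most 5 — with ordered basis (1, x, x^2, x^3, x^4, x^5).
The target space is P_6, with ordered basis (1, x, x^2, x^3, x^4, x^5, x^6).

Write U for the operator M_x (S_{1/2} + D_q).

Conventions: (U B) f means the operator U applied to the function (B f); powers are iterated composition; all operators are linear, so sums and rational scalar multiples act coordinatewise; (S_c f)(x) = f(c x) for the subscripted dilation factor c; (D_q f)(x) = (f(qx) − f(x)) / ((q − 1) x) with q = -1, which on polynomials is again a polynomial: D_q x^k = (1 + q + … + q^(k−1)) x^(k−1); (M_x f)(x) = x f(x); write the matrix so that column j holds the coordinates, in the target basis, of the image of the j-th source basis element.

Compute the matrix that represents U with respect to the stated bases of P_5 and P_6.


image of 1: x
image of x: (1/2)x^2 + x
image of x^2: (1/4)x^3
image of x^3: (1/8)x^4 + x^3
image of x^4: (1/16)x^5
image of x^5: (1/32)x^6 + x^5
each image's coordinates form column j of the matrix

the matrix is [[0, 0, 0, 0, 0, 0]; [1, 1, 0, 0, 0, 0]; [0, 1/2, 0, 0, 0, 0]; [0, 0, 1/4, 1, 0, 0]; [0, 0, 0, 1/8, 0, 0]; [0, 0, 0, 0, 1/16, 1]; [0, 0, 0, 0, 0, 1/32]] (rows listed top to bottom)


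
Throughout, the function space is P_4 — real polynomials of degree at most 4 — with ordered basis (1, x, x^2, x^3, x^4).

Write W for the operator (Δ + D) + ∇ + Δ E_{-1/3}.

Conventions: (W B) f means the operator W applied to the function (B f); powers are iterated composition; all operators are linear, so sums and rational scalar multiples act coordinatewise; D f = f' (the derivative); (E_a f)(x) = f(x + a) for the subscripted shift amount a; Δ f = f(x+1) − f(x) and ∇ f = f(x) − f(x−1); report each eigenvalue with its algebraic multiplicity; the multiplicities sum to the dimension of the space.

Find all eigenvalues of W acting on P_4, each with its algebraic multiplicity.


λ = 0 (multiplicity 5)

image of 1: 0
image of x: 4
image of x^2: 8x + 1/3
image of x^3: 12x^2 + x + 7/3
image of x^4: 16x^3 + 2x^2 + (28/3)x + 5/27
the matrix is upper triangular; its diagonal is (0, 0, 0, 0, 0)
for a triangular matrix the eigenvalues are the diagonal entries, with algebraic multiplicity their repetition count


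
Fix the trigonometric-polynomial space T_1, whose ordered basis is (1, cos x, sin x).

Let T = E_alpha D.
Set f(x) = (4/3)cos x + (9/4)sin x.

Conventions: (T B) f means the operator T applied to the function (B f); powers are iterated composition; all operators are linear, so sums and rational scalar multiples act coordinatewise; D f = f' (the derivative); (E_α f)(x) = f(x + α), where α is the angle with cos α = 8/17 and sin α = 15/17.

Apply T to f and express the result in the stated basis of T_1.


D f = (9/4)cos x - (4/3)sin x
E_alpha D f = -(2/17)cos x - (533/204)sin x

the image equals g(x) = -(2/17)cos x - (533/204)sin x


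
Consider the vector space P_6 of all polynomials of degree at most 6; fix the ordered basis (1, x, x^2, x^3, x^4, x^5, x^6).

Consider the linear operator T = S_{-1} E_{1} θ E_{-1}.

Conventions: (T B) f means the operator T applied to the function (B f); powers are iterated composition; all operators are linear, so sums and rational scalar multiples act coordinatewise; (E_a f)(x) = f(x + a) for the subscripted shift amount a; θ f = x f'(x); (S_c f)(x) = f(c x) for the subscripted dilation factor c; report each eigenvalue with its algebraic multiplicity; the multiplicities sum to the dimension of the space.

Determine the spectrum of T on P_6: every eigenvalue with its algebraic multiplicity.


λ = -5 (multiplicity 1), λ = -3 (multiplicity 1), λ = -1 (multiplicity 1), λ = 0 (multiplicity 1), λ = 2 (multiplicity 1), λ = 4 (multiplicity 1), λ = 6 (multiplicity 1)

image of 1: 0
image of x: -x + 1
image of x^2: 2x^2 - 2x
image of x^3: -3x^3 + 3x^2
image of x^4: 4x^4 - 4x^3
image of x^5: -5x^5 + 5x^4
image of x^6: 6x^6 - 6x^5
the matrix is upper triangular; its diagonal is (0, -1, 2, -3, 4, -5, 6)
for a triangular matrix the eigenvalues are the diagonal entries, with algebraic multiplicity their repetition count


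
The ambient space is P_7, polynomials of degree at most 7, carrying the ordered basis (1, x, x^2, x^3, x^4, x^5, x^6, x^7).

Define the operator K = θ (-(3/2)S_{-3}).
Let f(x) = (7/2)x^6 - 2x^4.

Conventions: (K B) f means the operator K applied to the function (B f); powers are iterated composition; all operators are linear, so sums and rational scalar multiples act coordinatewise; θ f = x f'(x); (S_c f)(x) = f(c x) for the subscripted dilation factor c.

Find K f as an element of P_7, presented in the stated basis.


g(x) = -(45927/2)x^6 + 972x^4

S_{-3} f = (5103/2)x^6 - 162x^4
(-(3/2)S_{-3}) f = -(15309/4)x^6 + 243x^4
θ (-(3/2)S_{-3}) f = -(45927/2)x^6 + 972x^4


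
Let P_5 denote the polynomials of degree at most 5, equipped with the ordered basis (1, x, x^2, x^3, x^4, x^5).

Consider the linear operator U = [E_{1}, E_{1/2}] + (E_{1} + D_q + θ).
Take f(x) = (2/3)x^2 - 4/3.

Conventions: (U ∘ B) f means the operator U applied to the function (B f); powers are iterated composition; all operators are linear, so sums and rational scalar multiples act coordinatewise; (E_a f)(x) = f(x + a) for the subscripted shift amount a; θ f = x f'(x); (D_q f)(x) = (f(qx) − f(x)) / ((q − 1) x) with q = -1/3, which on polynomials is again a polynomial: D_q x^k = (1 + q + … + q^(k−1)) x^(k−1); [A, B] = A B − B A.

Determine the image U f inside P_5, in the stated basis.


the result is g(x) = 2x^2 + (16/9)x - 2/3

E_{1/2} f = (2/3)x^2 + (2/3)x - 7/6
E_{1} E_{1/2} f = (2/3)x^2 + 2x + 1/6
E_{1} f = (2/3)x^2 + (4/3)x - 2/3
E_{1/2} E_{1} f = (2/3)x^2 + 2x + 1/6
[E_{1}, E_{1/2}] f = 0
E_{1} f = (2/3)x^2 + (4/3)x - 2/3
D_q f = (4/9)x
θ f = (4/3)x^2
(E_{1} + D_q + θ) f = 2x^2 + (16/9)x - 2/3
([E_{1}, E_{1/2}] + (E_{1} + D_q + θ)) f = 2x^2 + (16/9)x - 2/3
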